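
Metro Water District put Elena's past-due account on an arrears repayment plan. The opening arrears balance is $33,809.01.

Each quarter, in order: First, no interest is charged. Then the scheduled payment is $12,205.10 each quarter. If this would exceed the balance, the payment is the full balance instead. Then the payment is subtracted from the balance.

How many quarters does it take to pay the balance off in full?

# | Opening | Payment | End bal
1 | $33,809.01 | $12,205.10 | $21,603.91
2 | $21,603.91 | $12,205.10 | $9,398.81
3 | $9,398.81 | $9,398.81 | $0.00
Balance reaches $0.00 in quarter 3.

3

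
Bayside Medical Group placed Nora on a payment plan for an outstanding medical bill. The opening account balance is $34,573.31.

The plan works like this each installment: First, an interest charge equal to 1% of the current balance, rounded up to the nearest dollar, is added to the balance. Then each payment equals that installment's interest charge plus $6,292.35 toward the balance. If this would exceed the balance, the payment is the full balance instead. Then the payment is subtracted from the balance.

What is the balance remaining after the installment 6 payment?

Installment 1: $34,573.31 +$346.00 interest = $34,919.31; pay $6,638.35 → $28,280.96
Installment 2: $28,280.96 +$283.00 interest = $28,563.96; pay $6,575.35 → $21,988.61
Installment 3: $21,988.61 +$220.00 interest = $22,208.61; pay $6,512.35 → $15,696.26
Installment 4: $15,696.26 +$157.00 interest = $15,853.26; pay $6,449.35 → $9,403.91
Installment 5: $9,403.91 +$95.00 interest = $9,498.91; pay $6,387.35 → $3,111.56
Installment 6: $3,111.56 +$32.00 interest = $3,143.56; pay $3,143.56 → $0.00

$0.00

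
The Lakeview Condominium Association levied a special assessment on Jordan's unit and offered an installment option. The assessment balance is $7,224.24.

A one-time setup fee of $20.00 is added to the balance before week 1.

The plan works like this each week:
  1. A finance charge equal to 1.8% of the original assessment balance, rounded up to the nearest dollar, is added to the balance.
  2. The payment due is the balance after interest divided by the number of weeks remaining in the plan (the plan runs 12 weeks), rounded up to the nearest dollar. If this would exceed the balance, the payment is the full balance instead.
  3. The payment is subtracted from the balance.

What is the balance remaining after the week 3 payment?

$5,755.24

Week 1: $7,244.24 +$131.00 interest = $7,375.24; pay $615.00 → $6,760.24
Week 2: $6,760.24 +$131.00 interest = $6,891.24; pay $627.00 → $6,264.24
Week 3: $6,264.24 +$131.00 interest = $6,395.24; pay $640.00 → $5,755.24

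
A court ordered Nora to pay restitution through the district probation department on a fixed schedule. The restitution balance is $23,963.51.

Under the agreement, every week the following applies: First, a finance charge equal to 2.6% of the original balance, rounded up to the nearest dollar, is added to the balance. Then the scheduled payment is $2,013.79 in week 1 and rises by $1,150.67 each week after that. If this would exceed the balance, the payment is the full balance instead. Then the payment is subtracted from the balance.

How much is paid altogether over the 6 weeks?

Week 1: $23,963.51 +$624.00 interest = $24,587.51; pay $2,013.79 → $22,573.72
Week 2: $22,573.72 +$624.00 interest = $23,197.72; pay $3,164.46 → $20,033.26
Week 3: $20,033.26 +$624.00 interest = $20,657.26; pay $4,315.13 → $16,342.13
Week 4: $16,342.13 +$624.00 interest = $16,966.13; pay $5,465.80 → $11,500.33
Week 5: $11,500.33 +$624.00 interest = $12,124.33; pay $6,616.47 → $5,507.86
Week 6: $5,507.86 +$624.00 interest = $6,131.86; pay $6,131.86 → $0.00
Total paid: $27,707.51

$27,707.51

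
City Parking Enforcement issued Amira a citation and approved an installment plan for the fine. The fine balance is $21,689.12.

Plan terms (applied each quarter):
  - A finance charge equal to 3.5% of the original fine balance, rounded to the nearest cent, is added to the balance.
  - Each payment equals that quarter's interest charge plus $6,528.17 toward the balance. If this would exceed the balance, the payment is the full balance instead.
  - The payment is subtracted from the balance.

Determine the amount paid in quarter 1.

$7,287.29

Quarter 1: $21,689.12 +$759.12 interest = $22,448.24; pay $7,287.29 → $15,160.95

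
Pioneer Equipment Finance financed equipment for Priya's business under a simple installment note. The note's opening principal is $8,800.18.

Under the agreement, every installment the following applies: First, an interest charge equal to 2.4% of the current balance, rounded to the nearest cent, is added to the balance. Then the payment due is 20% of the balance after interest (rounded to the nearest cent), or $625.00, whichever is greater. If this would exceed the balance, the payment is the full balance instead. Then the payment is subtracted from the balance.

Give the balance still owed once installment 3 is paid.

Installment 1: opening $8,800.18; interest $211.20 → $9,011.38; payment $1,802.28; balance $7,209.10
Installment 2: opening $7,209.10; interest $173.02 → $7,382.12; payment $1,476.42; balance $5,905.70
Installment 3: opening $5,905.70; interest $141.74 → $6,047.44; payment $1,209.49; balance $4,837.95

$4,837.95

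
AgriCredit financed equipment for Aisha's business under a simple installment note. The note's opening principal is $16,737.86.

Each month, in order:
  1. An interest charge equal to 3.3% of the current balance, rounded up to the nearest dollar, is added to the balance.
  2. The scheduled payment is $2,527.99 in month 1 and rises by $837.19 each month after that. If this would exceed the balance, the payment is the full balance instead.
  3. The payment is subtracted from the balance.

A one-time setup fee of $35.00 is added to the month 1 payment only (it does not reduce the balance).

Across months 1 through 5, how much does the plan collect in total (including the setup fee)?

$18,583.86

Month 1: opening $16,737.86; interest $553.00 → $17,290.86; payment $2,527.99 (+ $35.00 fee); balance $14,762.87
Month 2: opening $14,762.87; interest $488.00 → $15,250.87; payment $3,365.18; balance $11,885.69
Month 3: opening $11,885.69; interest $393.00 → $12,278.69; payment $4,202.37; balance $8,076.32
Month 4: opening $8,076.32; interest $267.00 → $8,343.32; payment $5,039.56; balance $3,303.76
Month 5: opening $3,303.76; interest $110.00 → $3,413.76; payment $3,413.76; balance $0.00
Total paid: $18,583.86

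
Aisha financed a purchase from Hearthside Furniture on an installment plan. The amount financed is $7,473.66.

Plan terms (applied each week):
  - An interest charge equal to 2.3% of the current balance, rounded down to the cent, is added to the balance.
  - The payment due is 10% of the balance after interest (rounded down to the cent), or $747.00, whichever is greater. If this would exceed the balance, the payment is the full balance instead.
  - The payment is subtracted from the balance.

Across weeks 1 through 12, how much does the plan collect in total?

# | Opening | Interest | Payment | End bal
1 | $7,473.66 | $171.89 | $764.55 | $6,881.00
2 | $6,881.00 | $158.26 | $747.00 | $6,292.26
3 | $6,292.26 | $144.72 | $747.00 | $5,689.98
4 | $5,689.98 | $130.86 | $747.00 | $5,073.84
5 | $5,073.84 | $116.69 | $747.00 | $4,443.53
6 | $4,443.53 | $102.20 | $747.00 | $3,798.73
7 | $3,798.73 | $87.37 | $747.00 | $3,139.10
8 | $3,139.10 | $72.19 | $747.00 | $2,464.29
9 | $2,464.29 | $56.67 | $747.00 | $1,773.96
10 | $1,773.96 | $40.80 | $747.00 | $1,067.76
11 | $1,067.76 | $24.55 | $747.00 | $345.31
12 | $345.31 | $7.94 | $353.25 | $0.00
Total paid: $8,587.80

$8,587.80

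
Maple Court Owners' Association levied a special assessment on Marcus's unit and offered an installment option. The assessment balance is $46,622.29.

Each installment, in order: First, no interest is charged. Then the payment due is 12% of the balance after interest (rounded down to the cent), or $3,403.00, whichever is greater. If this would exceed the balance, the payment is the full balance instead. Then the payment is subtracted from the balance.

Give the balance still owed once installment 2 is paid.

$36,104.31

Installment 1: opening $46,622.29; payment $5,594.67; balance $41,027.62
Installment 2: opening $41,027.62; payment $4,923.31; balance $36,104.31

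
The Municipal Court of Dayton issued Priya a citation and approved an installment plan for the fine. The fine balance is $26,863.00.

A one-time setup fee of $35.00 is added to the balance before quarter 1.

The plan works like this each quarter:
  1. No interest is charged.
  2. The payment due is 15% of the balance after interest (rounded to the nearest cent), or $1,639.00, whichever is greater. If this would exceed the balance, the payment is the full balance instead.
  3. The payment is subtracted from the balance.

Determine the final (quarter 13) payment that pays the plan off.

$310.56

# | Opening | Payment | End bal
1 | $26,898.00 | $4,034.70 | $22,863.30
2 | $22,863.30 | $3,429.50 | $19,433.80
3 | $19,433.80 | $2,915.07 | $16,518.73
4 | $16,518.73 | $2,477.81 | $14,040.92
5 | $14,040.92 | $2,106.14 | $11,934.78
6 | $11,934.78 | $1,790.22 | $10,144.56
7 | $10,144.56 | $1,639.00 | $8,505.56
8 | $8,505.56 | $1,639.00 | $6,866.56
9 | $6,866.56 | $1,639.00 | $5,227.56
10 | $5,227.56 | $1,639.00 | $3,588.56
11 | $3,588.56 | $1,639.00 | $1,949.56
12 | $1,949.56 | $1,639.00 | $310.56
13 | $310.56 | $310.56 | $0.00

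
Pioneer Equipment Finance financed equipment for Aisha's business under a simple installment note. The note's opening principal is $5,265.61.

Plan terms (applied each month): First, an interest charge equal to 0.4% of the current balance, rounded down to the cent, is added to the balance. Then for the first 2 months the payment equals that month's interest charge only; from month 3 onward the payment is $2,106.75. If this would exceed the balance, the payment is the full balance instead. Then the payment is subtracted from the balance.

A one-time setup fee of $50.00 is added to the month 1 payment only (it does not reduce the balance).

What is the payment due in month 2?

Month 1: opening $5,265.61; interest $21.06 → $5,286.67; payment $21.06 (+ $50.00 fee); balance $5,265.61
Month 2: opening $5,265.61; interest $21.06 → $5,286.67; payment $21.06; balance $5,265.61

$21.06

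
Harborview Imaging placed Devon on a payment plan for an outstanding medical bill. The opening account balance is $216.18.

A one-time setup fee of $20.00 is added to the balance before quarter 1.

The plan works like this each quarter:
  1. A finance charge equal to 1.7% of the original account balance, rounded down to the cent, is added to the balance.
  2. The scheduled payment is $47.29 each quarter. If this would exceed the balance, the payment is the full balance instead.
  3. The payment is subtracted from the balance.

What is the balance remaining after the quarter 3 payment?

Quarter 1: $236.18 +$3.67 interest = $239.85; pay $47.29 → $192.56
Quarter 2: $192.56 +$3.67 interest = $196.23; pay $47.29 → $148.94
Quarter 3: $148.94 +$3.67 interest = $152.61; pay $47.29 → $105.32

$105.32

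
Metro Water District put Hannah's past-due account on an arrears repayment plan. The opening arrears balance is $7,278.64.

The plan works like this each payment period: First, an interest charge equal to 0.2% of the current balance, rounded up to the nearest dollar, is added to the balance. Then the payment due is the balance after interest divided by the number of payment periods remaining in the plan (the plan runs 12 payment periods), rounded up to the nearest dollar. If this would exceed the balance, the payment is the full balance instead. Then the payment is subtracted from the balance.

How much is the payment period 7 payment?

Payment period 1: opening $7,278.64; interest $15.00 → $7,293.64; payment $608.00; balance $6,685.64
Payment period 2: opening $6,685.64; interest $14.00 → $6,699.64; payment $610.00; balance $6,089.64
Payment period 3: opening $6,089.64; interest $13.00 → $6,102.64; payment $611.00; balance $5,491.64
Payment period 4: opening $5,491.64; interest $11.00 → $5,502.64; payment $612.00; balance $4,890.64
Payment period 5: opening $4,890.64; interest $10.00 → $4,900.64; payment $613.00; balance $4,287.64
Payment period 6: opening $4,287.64; interest $9.00 → $4,296.64; payment $614.00; balance $3,682.64
Payment period 7: opening $3,682.64; interest $8.00 → $3,690.64; payment $616.00; balance $3,074.64

$616.00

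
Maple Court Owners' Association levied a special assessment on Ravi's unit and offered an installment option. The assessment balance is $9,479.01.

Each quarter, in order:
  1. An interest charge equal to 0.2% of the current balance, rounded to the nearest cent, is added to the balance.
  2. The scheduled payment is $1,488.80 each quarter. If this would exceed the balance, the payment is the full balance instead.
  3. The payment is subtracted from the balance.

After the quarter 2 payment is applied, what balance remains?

$6,536.39

# | Opening | Interest | Payment | End bal
1 | $9,479.01 | $18.96 | $1,488.80 | $8,009.17
2 | $8,009.17 | $16.02 | $1,488.80 | $6,536.39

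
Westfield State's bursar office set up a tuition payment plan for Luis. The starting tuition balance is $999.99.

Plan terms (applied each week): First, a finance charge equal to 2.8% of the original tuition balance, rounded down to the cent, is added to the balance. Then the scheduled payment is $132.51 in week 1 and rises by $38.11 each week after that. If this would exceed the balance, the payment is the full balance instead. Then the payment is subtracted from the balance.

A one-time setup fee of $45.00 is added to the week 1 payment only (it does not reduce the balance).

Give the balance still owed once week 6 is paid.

$0.00

Week 1: opening $999.99; interest $27.99 → $1,027.98; payment $132.51 (+ $45.00 fee); balance $895.47
Week 2: opening $895.47; interest $27.99 → $923.46; payment $170.62; balance $752.84
Week 3: opening $752.84; interest $27.99 → $780.83; payment $208.73; balance $572.10
Week 4: opening $572.10; interest $27.99 → $600.09; payment $246.84; balance $353.25
Week 5: opening $353.25; interest $27.99 → $381.24; payment $284.95; balance $96.29
Week 6: opening $96.29; interest $27.99 → $124.28; payment $124.28; balance $0.00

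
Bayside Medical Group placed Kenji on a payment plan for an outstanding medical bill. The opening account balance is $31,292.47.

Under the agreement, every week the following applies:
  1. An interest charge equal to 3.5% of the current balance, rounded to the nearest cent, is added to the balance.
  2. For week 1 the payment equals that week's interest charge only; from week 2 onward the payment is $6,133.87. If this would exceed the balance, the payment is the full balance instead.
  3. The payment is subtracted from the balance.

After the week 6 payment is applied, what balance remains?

Week 1: $31,292.47 +$1,095.24 interest = $32,387.71; pay $1,095.24 → $31,292.47
Week 2: $31,292.47 +$1,095.24 interest = $32,387.71; pay $6,133.87 → $26,253.84
Week 3: $26,253.84 +$918.88 interest = $27,172.72; pay $6,133.87 → $21,038.85
Week 4: $21,038.85 +$736.36 interest = $21,775.21; pay $6,133.87 → $15,641.34
Week 5: $15,641.34 +$547.45 interest = $16,188.79; pay $6,133.87 → $10,054.92
Week 6: $10,054.92 +$351.92 interest = $10,406.84; pay $6,133.87 → $4,272.97

$4,272.97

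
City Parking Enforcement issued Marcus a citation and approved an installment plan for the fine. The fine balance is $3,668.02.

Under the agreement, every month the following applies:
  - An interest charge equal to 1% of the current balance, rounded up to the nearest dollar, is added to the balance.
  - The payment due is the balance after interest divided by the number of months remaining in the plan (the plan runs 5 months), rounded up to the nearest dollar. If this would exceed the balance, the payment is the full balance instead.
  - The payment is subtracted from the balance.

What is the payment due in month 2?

$749.00

Month 1: opening $3,668.02; interest $37.00 → $3,705.02; payment $742.00; balance $2,963.02
Month 2: opening $2,963.02; interest $30.00 → $2,993.02; payment $749.00; balance $2,244.02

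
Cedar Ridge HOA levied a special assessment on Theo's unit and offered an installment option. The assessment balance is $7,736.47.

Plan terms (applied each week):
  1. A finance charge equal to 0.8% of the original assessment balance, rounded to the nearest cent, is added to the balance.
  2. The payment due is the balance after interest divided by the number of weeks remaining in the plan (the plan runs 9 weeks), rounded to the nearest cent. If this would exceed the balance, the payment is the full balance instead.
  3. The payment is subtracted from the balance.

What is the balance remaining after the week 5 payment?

$3,623.02

Week 1: $7,736.47 +$61.89 interest = $7,798.36; pay $866.48 → $6,931.88
Week 2: $6,931.88 +$61.89 interest = $6,993.77; pay $874.22 → $6,119.55
Week 3: $6,119.55 +$61.89 interest = $6,181.44; pay $883.06 → $5,298.38
Week 4: $5,298.38 +$61.89 interest = $5,360.27; pay $893.38 → $4,466.89
Week 5: $4,466.89 +$61.89 interest = $4,528.78; pay $905.76 → $3,623.02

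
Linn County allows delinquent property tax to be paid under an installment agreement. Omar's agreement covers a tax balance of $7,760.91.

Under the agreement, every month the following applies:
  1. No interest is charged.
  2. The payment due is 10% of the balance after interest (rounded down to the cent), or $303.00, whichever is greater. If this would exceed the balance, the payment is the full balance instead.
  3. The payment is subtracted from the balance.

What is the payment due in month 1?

$776.09

# | Opening | Payment | End bal
1 | $7,760.91 | $776.09 | $6,984.82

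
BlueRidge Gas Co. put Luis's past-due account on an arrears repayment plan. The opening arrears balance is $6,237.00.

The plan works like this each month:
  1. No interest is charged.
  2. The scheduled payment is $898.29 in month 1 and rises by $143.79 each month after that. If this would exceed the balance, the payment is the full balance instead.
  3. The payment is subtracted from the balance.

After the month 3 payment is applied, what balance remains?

# | Opening | Payment | End bal
1 | $6,237.00 | $898.29 | $5,338.71
2 | $5,338.71 | $1,042.08 | $4,296.63
3 | $4,296.63 | $1,185.87 | $3,110.76

$3,110.76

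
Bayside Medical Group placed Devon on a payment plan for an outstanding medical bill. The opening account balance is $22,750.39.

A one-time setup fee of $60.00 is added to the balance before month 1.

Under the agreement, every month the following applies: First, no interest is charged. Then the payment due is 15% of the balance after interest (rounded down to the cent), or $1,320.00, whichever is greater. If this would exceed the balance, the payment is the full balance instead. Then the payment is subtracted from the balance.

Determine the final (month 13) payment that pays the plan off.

$682.96

Month 1: opening $22,810.39; payment $3,421.55; balance $19,388.84
Month 2: opening $19,388.84; payment $2,908.32; balance $16,480.52
Month 3: opening $16,480.52; payment $2,472.07; balance $14,008.45
Month 4: opening $14,008.45; payment $2,101.26; balance $11,907.19
Month 5: opening $11,907.19; payment $1,786.07; balance $10,121.12
Month 6: opening $10,121.12; payment $1,518.16; balance $8,602.96
Month 7: opening $8,602.96; payment $1,320.00; balance $7,282.96
Month 8: opening $7,282.96; payment $1,320.00; balance $5,962.96
Month 9: opening $5,962.96; payment $1,320.00; balance $4,642.96
Month 10: opening $4,642.96; payment $1,320.00; balance $3,322.96
Month 11: opening $3,322.96; payment $1,320.00; balance $2,002.96
Month 12: opening $2,002.96; payment $1,320.00; balance $682.96
Month 13: opening $682.96; payment $682.96; balance $0.00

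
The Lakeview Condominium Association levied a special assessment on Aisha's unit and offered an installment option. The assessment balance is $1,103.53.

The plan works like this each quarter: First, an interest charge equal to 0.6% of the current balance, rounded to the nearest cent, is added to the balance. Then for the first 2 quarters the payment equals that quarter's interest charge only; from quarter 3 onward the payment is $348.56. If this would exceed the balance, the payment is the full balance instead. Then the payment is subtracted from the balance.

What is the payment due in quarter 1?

Quarter 1: opening $1,103.53; interest $6.62 → $1,110.15; payment $6.62; balance $1,103.53

$6.62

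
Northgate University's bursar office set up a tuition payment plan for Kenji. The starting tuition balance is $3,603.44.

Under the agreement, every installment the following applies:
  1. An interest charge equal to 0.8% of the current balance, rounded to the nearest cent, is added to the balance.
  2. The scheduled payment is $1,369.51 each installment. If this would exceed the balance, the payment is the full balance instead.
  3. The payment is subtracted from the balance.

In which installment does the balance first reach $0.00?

3

Installment 1: $3,603.44 +$28.83 interest = $3,632.27; pay $1,369.51 → $2,262.76
Installment 2: $2,262.76 +$18.10 interest = $2,280.86; pay $1,369.51 → $911.35
Installment 3: $911.35 +$7.29 interest = $918.64; pay $918.64 → $0.00
Balance reaches $0.00 in installment 3.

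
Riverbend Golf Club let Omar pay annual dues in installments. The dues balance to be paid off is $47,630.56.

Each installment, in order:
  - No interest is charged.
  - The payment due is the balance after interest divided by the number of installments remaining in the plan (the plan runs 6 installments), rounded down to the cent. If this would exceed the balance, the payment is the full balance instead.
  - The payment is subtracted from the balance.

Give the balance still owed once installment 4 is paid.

# | Opening | Payment | End bal
1 | $47,630.56 | $7,938.42 | $39,692.14
2 | $39,692.14 | $7,938.42 | $31,753.72
3 | $31,753.72 | $7,938.43 | $23,815.29
4 | $23,815.29 | $7,938.43 | $15,876.86

$15,876.86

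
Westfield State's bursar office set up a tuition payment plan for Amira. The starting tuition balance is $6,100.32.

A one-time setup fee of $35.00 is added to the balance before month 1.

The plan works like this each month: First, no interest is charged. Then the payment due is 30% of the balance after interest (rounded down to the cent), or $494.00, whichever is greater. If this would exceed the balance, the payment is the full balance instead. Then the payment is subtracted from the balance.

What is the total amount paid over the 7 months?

Month 1: opening $6,135.32; payment $1,840.59; balance $4,294.73
Month 2: opening $4,294.73; payment $1,288.41; balance $3,006.32
Month 3: opening $3,006.32; payment $901.89; balance $2,104.43
Month 4: opening $2,104.43; payment $631.32; balance $1,473.11
Month 5: opening $1,473.11; payment $494.00; balance $979.11
Month 6: opening $979.11; payment $494.00; balance $485.11
Month 7: opening $485.11; payment $485.11; balance $0.00
Total paid: $6,135.32

$6,135.32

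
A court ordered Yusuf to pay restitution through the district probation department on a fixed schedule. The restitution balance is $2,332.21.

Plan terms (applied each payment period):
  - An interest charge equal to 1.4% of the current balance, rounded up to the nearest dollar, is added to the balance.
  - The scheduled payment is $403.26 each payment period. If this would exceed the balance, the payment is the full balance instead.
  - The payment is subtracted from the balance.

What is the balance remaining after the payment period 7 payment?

$0.00

Payment period 1: opening $2,332.21; interest $33.00 → $2,365.21; payment $403.26; balance $1,961.95
Payment period 2: opening $1,961.95; interest $28.00 → $1,989.95; payment $403.26; balance $1,586.69
Payment period 3: opening $1,586.69; interest $23.00 → $1,609.69; payment $403.26; balance $1,206.43
Payment period 4: opening $1,206.43; interest $17.00 → $1,223.43; payment $403.26; balance $820.17
Payment period 5: opening $820.17; interest $12.00 → $832.17; payment $403.26; balance $428.91
Payment period 6: opening $428.91; interest $7.00 → $435.91; payment $403.26; balance $32.65
Payment period 7: opening $32.65; interest $1.00 → $33.65; payment $33.65; balance $0.00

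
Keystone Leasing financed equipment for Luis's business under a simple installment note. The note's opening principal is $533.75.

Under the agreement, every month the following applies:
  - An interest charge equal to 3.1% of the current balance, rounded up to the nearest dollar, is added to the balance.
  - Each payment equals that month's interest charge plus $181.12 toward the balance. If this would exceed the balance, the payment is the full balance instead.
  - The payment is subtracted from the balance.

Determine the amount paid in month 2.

$192.12

Month 1: $533.75 +$17.00 interest = $550.75; pay $198.12 → $352.63
Month 2: $352.63 +$11.00 interest = $363.63; pay $192.12 → $171.51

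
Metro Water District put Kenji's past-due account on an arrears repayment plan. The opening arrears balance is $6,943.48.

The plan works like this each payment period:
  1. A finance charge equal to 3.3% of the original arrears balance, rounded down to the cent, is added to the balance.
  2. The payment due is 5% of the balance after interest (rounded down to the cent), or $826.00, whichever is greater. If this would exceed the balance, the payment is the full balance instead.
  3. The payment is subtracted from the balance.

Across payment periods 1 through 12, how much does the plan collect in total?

Payment period 1: opening $6,943.48; interest $229.13 → $7,172.61; payment $826.00; balance $6,346.61
Payment period 2: opening $6,346.61; interest $229.13 → $6,575.74; payment $826.00; balance $5,749.74
Payment period 3: opening $5,749.74; interest $229.13 → $5,978.87; payment $826.00; balance $5,152.87
Payment period 4: opening $5,152.87; interest $229.13 → $5,382.00; payment $826.00; balance $4,556.00
Payment period 5: opening $4,556.00; interest $229.13 → $4,785.13; payment $826.00; balance $3,959.13
Payment period 6: opening $3,959.13; interest $229.13 → $4,188.26; payment $826.00; balance $3,362.26
Payment period 7: opening $3,362.26; interest $229.13 → $3,591.39; payment $826.00; balance $2,765.39
Payment period 8: opening $2,765.39; interest $229.13 → $2,994.52; payment $826.00; balance $2,168.52
Payment period 9: opening $2,168.52; interest $229.13 → $2,397.65; payment $826.00; balance $1,571.65
Payment period 10: opening $1,571.65; interest $229.13 → $1,800.78; payment $826.00; balance $974.78
Payment period 11: opening $974.78; interest $229.13 → $1,203.91; payment $826.00; balance $377.91
Payment period 12: opening $377.91; interest $229.13 → $607.04; payment $607.04; balance $0.00
Total paid: $9,693.04

$9,693.04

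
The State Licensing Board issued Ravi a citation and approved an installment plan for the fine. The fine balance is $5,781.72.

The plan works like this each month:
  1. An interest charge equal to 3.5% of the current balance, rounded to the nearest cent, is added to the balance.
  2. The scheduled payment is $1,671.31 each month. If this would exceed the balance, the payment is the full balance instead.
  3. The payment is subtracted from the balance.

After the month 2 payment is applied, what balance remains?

$2,792.41

Month 1: opening $5,781.72; interest $202.36 → $5,984.08; payment $1,671.31; balance $4,312.77
Month 2: opening $4,312.77; interest $150.95 → $4,463.72; payment $1,671.31; balance $2,792.41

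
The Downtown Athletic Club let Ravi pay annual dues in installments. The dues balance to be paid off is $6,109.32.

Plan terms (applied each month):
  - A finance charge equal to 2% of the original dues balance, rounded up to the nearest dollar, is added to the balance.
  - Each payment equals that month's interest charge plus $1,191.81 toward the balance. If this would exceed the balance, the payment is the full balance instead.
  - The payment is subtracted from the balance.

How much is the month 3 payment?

$1,314.81

Month 1: $6,109.32 +$123.00 interest = $6,232.32; pay $1,314.81 → $4,917.51
Month 2: $4,917.51 +$123.00 interest = $5,040.51; pay $1,314.81 → $3,725.70
Month 3: $3,725.70 +$123.00 interest = $3,848.70; pay $1,314.81 → $2,533.89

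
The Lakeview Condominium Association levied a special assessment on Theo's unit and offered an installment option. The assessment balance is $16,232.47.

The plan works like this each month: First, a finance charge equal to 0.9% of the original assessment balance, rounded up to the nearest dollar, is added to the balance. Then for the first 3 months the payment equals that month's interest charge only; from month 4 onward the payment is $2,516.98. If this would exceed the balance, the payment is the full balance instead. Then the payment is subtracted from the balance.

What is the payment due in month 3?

$147.00

# | Opening | Interest | Payment | End bal
1 | $16,232.47 | $147.00 | $147.00 | $16,232.47
2 | $16,232.47 | $147.00 | $147.00 | $16,232.47
3 | $16,232.47 | $147.00 | $147.00 | $16,232.47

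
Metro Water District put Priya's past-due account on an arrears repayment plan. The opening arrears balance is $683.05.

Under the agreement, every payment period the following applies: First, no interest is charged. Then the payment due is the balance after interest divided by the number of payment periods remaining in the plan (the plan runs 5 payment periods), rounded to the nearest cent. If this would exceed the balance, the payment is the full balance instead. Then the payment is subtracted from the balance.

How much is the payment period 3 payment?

$136.61

Payment period 1: $683.05 − $136.61 → $546.44
Payment period 2: $546.44 − $136.61 → $409.83
Payment period 3: $409.83 − $136.61 → $273.22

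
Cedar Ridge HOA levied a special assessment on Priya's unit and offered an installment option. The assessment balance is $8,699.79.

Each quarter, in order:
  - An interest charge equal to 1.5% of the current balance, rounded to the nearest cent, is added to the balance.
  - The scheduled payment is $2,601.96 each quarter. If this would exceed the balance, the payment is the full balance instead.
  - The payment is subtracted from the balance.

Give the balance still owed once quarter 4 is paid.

Quarter 1: opening $8,699.79; interest $130.50 → $8,830.29; payment $2,601.96; balance $6,228.33
Quarter 2: opening $6,228.33; interest $93.42 → $6,321.75; payment $2,601.96; balance $3,719.79
Quarter 3: opening $3,719.79; interest $55.80 → $3,775.59; payment $2,601.96; balance $1,173.63
Quarter 4: opening $1,173.63; interest $17.60 → $1,191.23; payment $1,191.23; balance $0.00

$0.00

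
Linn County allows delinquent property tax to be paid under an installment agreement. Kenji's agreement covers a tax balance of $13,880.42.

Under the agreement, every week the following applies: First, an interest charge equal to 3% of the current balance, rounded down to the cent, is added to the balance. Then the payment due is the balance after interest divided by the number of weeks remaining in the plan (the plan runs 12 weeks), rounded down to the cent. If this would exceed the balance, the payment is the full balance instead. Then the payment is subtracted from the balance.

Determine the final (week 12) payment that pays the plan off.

Week 1: $13,880.42 +$416.41 interest = $14,296.83; pay $1,191.40 → $13,105.43
Week 2: $13,105.43 +$393.16 interest = $13,498.59; pay $1,227.14 → $12,271.45
Week 3: $12,271.45 +$368.14 interest = $12,639.59; pay $1,263.95 → $11,375.64
Week 4: $11,375.64 +$341.26 interest = $11,716.90; pay $1,301.87 → $10,415.03
Week 5: $10,415.03 +$312.45 interest = $10,727.48; pay $1,340.93 → $9,386.55
Week 6: $9,386.55 +$281.59 interest = $9,668.14; pay $1,381.16 → $8,286.98
Week 7: $8,286.98 +$248.60 interest = $8,535.58; pay $1,422.59 → $7,112.99
Week 8: $7,112.99 +$213.38 interest = $7,326.37; pay $1,465.27 → $5,861.10
Week 9: $5,861.10 +$175.83 interest = $6,036.93; pay $1,509.23 → $4,527.70
Week 10: $4,527.70 +$135.83 interest = $4,663.53; pay $1,554.51 → $3,109.02
Week 11: $3,109.02 +$93.27 interest = $3,202.29; pay $1,601.14 → $1,601.15
Week 12: $1,601.15 +$48.03 interest = $1,649.18; pay $1,649.18 → $0.00

$1,649.18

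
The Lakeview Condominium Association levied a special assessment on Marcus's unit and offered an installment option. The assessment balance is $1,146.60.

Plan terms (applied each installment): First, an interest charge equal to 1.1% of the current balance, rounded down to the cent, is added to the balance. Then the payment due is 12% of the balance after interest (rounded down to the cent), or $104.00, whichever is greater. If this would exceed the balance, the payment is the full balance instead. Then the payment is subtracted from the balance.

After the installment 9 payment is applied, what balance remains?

Installment 1: $1,146.60 +$12.61 interest = $1,159.21; pay $139.10 → $1,020.11
Installment 2: $1,020.11 +$11.22 interest = $1,031.33; pay $123.75 → $907.58
Installment 3: $907.58 +$9.98 interest = $917.56; pay $110.10 → $807.46
Installment 4: $807.46 +$8.88 interest = $816.34; pay $104.00 → $712.34
Installment 5: $712.34 +$7.83 interest = $720.17; pay $104.00 → $616.17
Installment 6: $616.17 +$6.77 interest = $622.94; pay $104.00 → $518.94
Installment 7: $518.94 +$5.70 interest = $524.64; pay $104.00 → $420.64
Installment 8: $420.64 +$4.62 interest = $425.26; pay $104.00 → $321.26
Installment 9: $321.26 +$3.53 interest = $324.79; pay $104.00 → $220.79

$220.79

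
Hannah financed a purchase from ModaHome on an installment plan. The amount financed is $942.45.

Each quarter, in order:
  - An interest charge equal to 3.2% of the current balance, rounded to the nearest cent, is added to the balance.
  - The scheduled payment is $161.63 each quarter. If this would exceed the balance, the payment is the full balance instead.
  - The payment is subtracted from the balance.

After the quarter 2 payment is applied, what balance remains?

$675.30

Quarter 1: $942.45 +$30.16 interest = $972.61; pay $161.63 → $810.98
Quarter 2: $810.98 +$25.95 interest = $836.93; pay $161.63 → $675.30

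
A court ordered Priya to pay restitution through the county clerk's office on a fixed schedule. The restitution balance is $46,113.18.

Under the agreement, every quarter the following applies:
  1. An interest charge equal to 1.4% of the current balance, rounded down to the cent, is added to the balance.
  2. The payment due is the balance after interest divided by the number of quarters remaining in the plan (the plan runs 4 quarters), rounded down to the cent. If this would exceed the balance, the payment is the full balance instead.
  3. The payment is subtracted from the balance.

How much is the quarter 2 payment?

$11,853.34

# | Opening | Interest | Payment | End bal
1 | $46,113.18 | $645.58 | $11,689.69 | $35,069.07
2 | $35,069.07 | $490.96 | $11,853.34 | $23,706.69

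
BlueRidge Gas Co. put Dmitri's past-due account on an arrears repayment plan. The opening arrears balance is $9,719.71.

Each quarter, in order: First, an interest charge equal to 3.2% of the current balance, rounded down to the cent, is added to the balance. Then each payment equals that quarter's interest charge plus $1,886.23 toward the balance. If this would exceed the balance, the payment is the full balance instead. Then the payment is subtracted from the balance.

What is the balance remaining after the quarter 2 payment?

# | Opening | Interest | Payment | End bal
1 | $9,719.71 | $311.03 | $2,197.26 | $7,833.48
2 | $7,833.48 | $250.67 | $2,136.90 | $5,947.25

$5,947.25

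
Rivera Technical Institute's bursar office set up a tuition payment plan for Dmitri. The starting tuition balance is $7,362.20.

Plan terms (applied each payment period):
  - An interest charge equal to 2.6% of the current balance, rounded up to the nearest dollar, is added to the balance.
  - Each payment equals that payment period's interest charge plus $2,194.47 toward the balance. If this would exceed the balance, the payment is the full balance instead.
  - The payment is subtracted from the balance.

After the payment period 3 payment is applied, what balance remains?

# | Opening | Interest | Payment | End bal
1 | $7,362.20 | $192.00 | $2,386.47 | $5,167.73
2 | $5,167.73 | $135.00 | $2,329.47 | $2,973.26
3 | $2,973.26 | $78.00 | $2,272.47 | $778.79

$778.79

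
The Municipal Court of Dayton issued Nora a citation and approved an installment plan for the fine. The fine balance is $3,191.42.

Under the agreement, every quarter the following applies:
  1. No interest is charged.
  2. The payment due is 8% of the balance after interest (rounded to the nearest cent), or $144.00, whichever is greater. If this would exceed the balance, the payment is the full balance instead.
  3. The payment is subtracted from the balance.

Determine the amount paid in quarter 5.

$182.90

# | Opening | Payment | End bal
1 | $3,191.42 | $255.31 | $2,936.11
2 | $2,936.11 | $234.89 | $2,701.22
3 | $2,701.22 | $216.10 | $2,485.12
4 | $2,485.12 | $198.81 | $2,286.31
5 | $2,286.31 | $182.90 | $2,103.41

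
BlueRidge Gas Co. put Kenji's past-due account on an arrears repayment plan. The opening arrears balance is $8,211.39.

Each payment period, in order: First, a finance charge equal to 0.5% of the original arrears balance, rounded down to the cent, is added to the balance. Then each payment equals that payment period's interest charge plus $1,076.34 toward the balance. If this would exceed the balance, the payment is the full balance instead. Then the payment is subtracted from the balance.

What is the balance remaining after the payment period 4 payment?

$3,906.03

Payment period 1: opening $8,211.39; interest $41.05 → $8,252.44; payment $1,117.39; balance $7,135.05
Payment period 2: opening $7,135.05; interest $41.05 → $7,176.10; payment $1,117.39; balance $6,058.71
Payment period 3: opening $6,058.71; interest $41.05 → $6,099.76; payment $1,117.39; balance $4,982.37
Payment period 4: opening $4,982.37; interest $41.05 → $5,023.42; payment $1,117.39; balance $3,906.03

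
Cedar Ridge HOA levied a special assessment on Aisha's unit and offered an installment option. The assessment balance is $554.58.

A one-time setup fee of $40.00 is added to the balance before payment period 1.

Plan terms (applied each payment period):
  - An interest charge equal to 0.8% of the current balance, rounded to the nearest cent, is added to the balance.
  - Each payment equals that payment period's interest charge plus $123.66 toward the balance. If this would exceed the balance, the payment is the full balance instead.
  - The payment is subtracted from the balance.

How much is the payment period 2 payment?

Payment period 1: $594.58 +$4.76 interest = $599.34; pay $128.42 → $470.92
Payment period 2: $470.92 +$3.77 interest = $474.69; pay $127.43 → $347.26

$127.43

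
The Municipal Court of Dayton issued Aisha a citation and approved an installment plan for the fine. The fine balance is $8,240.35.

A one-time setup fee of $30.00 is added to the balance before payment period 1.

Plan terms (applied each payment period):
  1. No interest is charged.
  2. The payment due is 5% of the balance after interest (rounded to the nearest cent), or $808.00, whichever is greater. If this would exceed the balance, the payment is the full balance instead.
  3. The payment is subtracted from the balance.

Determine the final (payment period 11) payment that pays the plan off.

$190.35

Payment period 1: $8,270.35 − $808.00 → $7,462.35
Payment period 2: $7,462.35 − $808.00 → $6,654.35
Payment period 3: $6,654.35 − $808.00 → $5,846.35
Payment period 4: $5,846.35 − $808.00 → $5,038.35
Payment period 5: $5,038.35 − $808.00 → $4,230.35
Payment period 6: $4,230.35 − $808.00 → $3,422.35
Payment period 7: $3,422.35 − $808.00 → $2,614.35
Payment period 8: $2,614.35 − $808.00 → $1,806.35
Payment period 9: $1,806.35 − $808.00 → $998.35
Payment period 10: $998.35 − $808.00 → $190.35
Payment period 11: $190.35 − $190.35 → $0.00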